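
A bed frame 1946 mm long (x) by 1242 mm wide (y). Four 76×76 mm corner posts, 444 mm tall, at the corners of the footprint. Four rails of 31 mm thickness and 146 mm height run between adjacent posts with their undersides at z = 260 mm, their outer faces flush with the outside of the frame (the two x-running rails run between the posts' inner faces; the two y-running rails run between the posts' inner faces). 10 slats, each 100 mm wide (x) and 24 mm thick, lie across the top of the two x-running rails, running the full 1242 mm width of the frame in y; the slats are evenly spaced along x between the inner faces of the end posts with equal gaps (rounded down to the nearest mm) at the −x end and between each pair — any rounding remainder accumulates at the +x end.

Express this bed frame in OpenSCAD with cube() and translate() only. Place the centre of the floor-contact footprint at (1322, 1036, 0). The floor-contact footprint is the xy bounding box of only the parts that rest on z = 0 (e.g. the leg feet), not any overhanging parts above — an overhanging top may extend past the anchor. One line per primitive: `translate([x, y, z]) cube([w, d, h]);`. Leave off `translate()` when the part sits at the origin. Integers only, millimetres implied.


// slat z = rail_z + rail_h = 260 + 146 = 406
// slat gap = ⌊(1794 − 10·100) / 11⌋ = 72
translate([349, 415, 0]) cube([76, 76, 444]);
translate([349, 1581, 0]) cube([76, 76, 444]);
translate([2219, 415, 0]) cube([76, 76, 444]);
translate([2219, 1581, 0]) cube([76, 76, 444]);
translate([425, 415, 260]) cube([1794, 31, 146]);
translate([425, 1626, 260]) cube([1794, 31, 146]);
translate([349, 491, 260]) cube([31, 1090, 146]);
translate([2264, 491, 260]) cube([31, 1090, 146]);
translate([497, 415, 406]) cube([100, 1242, 24]);
translate([669, 415, 406]) cube([100, 1242, 24]);
translate([841, 415, 406]) cube([100, 1242, 24]);
translate([1013, 415, 406]) cube([100, 1242, 24]);
translate([1185, 415, 406]) cube([100, 1242, 24]);
translate([1357, 415, 406]) cube([100, 1242, 24]);
translate([1529, 415, 406]) cube([100, 1242, 24]);
translate([1701, 415, 406]) cube([100, 1242, 24]);
translate([1873, 415, 406]) cube([100, 1242, 24]);
translate([2045, 415, 406]) cube([100, 1242, 24]);


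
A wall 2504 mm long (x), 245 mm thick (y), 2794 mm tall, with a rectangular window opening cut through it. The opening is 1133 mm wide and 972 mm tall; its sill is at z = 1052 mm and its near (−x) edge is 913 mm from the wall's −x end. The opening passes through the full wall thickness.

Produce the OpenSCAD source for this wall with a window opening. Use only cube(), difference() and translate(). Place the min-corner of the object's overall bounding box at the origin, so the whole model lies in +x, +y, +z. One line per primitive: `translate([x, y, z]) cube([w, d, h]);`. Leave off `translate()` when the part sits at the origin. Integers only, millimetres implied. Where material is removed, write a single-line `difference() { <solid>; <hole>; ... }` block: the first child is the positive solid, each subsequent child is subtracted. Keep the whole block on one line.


difference() { cube([2504, 245, 2794]); translate([913, 0, 1052]) cube([1133, 245, 972]); }


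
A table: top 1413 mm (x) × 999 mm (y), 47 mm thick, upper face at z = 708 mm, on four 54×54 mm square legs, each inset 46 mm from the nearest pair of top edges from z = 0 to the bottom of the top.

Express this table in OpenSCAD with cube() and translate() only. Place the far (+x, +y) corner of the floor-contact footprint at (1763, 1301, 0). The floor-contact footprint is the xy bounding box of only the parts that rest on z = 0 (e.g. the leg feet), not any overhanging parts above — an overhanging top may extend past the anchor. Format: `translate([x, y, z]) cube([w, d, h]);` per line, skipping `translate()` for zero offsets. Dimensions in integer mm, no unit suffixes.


translate([396, 348, 661]) cube([1413, 999, 47]);
translate([442, 394, 0]) cube([54, 54, 661]);
translate([1709, 394, 0]) cube([54, 54, 661]);
translate([442, 1247, 0]) cube([54, 54, 661]);
translate([1709, 1247, 0]) cube([54, 54, 661]);


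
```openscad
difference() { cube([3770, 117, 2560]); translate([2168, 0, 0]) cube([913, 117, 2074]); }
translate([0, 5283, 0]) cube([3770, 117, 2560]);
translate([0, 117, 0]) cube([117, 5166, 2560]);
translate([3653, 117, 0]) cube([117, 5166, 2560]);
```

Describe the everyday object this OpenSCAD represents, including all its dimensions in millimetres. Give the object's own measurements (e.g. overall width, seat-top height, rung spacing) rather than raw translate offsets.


A single room: four walls, each 2560 mm tall and 117 mm thick, enclosing an outside footprint 3770×5400 mm (x × y), no floor or roof. The front and back walls (−y and +y sides) run the full x-width; the side walls fit between their inner faces. A door opening 913 mm wide and 2074 mm tall is cut through the front wall from the floor up, its −x edge 2168 mm from the wall's −x end.


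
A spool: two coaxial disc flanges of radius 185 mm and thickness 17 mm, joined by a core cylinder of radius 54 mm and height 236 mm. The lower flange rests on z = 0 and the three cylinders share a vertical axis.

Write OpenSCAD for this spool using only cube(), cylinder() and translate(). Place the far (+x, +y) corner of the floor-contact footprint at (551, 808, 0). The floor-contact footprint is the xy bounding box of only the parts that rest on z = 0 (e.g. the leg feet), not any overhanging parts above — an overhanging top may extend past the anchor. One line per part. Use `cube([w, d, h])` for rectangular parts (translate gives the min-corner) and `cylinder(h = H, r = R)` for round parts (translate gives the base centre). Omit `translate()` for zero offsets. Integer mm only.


translate([366, 623, 0]) cylinder(h = 17, r = 185);
translate([366, 623, 17]) cylinder(h = 236, r = 54);
translate([366, 623, 253]) cylinder(h = 17, r = 185);


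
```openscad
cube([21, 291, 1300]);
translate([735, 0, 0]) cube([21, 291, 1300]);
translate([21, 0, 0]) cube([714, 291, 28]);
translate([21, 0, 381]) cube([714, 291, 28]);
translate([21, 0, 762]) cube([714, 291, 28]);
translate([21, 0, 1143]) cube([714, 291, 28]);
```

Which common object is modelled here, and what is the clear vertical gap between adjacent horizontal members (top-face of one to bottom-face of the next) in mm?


A bookshelf. The clear shelf gap is 353 mm.

Two tall side panels with 4 horizontal boards between them — a bookshelf. The first two shelf undersides are at z = 0 and z = 381; with shelf thickness 28, the clear gap is 381 − 0 − 28 = 353 mm.


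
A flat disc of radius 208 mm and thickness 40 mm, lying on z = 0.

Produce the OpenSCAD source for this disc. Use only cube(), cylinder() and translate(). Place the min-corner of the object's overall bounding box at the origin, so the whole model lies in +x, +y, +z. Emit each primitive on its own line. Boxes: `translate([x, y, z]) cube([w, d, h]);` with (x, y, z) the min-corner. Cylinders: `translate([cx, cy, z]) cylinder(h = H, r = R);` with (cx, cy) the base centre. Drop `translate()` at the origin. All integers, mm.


translate([208, 208, 0]) cylinder(h = 40, r = 208);


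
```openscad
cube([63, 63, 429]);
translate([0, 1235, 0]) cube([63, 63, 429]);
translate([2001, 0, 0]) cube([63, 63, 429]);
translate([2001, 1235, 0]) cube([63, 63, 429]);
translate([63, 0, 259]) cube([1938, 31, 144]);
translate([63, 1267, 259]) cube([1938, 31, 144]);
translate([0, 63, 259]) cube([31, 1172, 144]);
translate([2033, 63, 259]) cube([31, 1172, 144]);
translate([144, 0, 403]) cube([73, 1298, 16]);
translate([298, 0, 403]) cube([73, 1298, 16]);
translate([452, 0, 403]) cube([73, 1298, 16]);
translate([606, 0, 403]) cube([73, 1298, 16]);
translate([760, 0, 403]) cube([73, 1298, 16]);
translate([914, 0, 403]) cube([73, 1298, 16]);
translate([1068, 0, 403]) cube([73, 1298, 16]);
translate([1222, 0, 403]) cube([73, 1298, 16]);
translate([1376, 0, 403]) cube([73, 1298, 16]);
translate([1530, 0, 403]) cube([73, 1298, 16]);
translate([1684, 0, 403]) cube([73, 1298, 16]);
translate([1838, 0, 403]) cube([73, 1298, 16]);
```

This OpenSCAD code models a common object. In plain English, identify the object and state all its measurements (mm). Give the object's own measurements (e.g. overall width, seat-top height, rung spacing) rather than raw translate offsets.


A bed frame 2064 mm long (x) by 1298 mm wide (y). Four 63×63 mm corner posts, 429 mm tall, at the corners of the footprint. Four rails of 31 mm thickness and 144 mm height run between adjacent posts with their undersides at z = 259 mm, their outer faces flush with the outside of the frame (the two x-running rails run between the posts' inner faces; the two y-running rails run between the posts' inner faces). 12 slats, each 73 mm wide (x) and 16 mm thick, lie across the top of the two x-running rails, running the full 1298 mm width of the frame in y; along x they sit between the end posts with a 81 mm gap after the −x posts and between neighbouring slats, leaving 90 mm before the +x posts.


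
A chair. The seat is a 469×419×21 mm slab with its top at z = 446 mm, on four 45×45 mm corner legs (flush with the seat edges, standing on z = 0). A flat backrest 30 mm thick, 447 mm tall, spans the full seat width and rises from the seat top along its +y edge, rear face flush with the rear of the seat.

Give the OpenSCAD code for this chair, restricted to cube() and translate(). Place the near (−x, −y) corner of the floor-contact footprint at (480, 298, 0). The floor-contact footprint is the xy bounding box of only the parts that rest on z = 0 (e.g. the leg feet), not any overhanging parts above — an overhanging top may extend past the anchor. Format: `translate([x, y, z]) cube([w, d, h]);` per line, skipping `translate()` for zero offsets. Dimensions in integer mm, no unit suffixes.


// leg_h = 446 - 21 = 425
translate([480, 298, 425]) cube([469, 419, 21]);
translate([480, 298, 0]) cube([45, 45, 425]);
translate([904, 298, 0]) cube([45, 45, 425]);
translate([480, 672, 0]) cube([45, 45, 425]);
translate([904, 672, 0]) cube([45, 45, 425]);
translate([480, 687, 446]) cube([469, 30, 447]);


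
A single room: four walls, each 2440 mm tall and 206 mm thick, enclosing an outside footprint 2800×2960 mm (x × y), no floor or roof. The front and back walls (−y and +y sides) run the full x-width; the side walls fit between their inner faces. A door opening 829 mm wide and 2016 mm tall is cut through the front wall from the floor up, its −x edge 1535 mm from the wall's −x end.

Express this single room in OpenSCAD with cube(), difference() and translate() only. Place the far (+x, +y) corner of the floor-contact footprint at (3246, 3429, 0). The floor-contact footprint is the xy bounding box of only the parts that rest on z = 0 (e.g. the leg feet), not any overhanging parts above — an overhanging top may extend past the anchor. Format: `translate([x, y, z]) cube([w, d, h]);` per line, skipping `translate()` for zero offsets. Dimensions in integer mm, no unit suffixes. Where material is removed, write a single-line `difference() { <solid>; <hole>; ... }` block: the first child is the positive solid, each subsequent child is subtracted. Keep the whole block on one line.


difference() { translate([446, 469, 0]) cube([2800, 206, 2440]); translate([1981, 469, 0]) cube([829, 206, 2016]); }
translate([446, 3223, 0]) cube([2800, 206, 2440]);
translate([446, 675, 0]) cube([206, 2548, 2440]);
translate([3040, 675, 0]) cube([206, 2548, 2440]);


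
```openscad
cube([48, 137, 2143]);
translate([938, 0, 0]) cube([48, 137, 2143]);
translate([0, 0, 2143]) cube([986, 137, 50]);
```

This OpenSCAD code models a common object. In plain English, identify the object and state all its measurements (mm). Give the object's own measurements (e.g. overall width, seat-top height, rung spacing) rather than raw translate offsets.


A door frame. The clear opening is 890 mm wide and 2143 mm high. Two 48 mm wide jambs, 137 mm deep, stand either side of the opening from the floor to the top of the opening. A 50 mm thick head sits across the top of both jambs, spanning the full outside width of the frame.


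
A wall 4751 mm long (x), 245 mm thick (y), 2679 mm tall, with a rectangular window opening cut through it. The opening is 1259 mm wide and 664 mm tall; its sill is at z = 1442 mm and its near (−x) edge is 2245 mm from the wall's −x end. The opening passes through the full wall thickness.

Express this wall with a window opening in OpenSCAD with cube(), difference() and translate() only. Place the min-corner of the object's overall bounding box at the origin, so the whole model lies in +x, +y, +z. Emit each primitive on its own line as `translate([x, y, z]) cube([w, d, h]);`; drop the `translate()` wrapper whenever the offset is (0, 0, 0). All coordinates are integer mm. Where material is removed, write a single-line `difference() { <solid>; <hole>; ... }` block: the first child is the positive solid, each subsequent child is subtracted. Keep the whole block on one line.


difference() { cube([4751, 245, 2679]); translate([2245, 0, 1442]) cube([1259, 245, 664]); }


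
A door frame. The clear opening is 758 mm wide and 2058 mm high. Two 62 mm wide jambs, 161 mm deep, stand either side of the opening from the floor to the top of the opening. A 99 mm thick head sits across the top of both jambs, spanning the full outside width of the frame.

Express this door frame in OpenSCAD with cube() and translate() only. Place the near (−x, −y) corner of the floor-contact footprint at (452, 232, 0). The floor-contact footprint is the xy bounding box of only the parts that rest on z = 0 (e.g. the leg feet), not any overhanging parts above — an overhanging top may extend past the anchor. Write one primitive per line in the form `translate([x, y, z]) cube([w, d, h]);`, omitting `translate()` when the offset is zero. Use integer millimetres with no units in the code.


translate([452, 232, 0]) cube([62, 161, 2058]);
translate([1272, 232, 0]) cube([62, 161, 2058]);
translate([452, 232, 2058]) cube([882, 161, 99]);


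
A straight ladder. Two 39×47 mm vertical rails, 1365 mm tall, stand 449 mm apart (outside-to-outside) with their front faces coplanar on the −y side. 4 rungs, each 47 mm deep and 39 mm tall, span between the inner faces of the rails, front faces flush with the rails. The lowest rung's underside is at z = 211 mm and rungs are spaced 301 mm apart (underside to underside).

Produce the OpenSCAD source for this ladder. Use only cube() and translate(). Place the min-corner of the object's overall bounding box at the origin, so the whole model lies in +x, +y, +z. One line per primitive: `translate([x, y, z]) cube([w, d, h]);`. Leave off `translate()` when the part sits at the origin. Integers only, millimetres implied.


cube([39, 47, 1365]);
translate([410, 0, 0]) cube([39, 47, 1365]);
translate([39, 0, 211]) cube([371, 47, 39]);
translate([39, 0, 512]) cube([371, 47, 39]);
translate([39, 0, 813]) cube([371, 47, 39]);
translate([39, 0, 1114]) cube([371, 47, 39]);


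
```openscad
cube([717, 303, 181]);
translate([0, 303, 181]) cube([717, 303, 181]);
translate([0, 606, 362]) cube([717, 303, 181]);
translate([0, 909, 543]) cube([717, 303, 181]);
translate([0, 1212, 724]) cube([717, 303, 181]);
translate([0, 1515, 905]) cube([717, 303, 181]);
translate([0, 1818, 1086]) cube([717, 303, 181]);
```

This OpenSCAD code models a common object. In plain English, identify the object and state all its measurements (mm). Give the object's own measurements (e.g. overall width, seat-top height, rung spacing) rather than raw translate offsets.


A straight staircase of 7 solid steps. Each step is 717 mm wide (x), 303 mm deep (y, the going) and 181 mm tall (the rise). The first step rests on the floor; each subsequent step sits one going further in +y and one rise higher in +z, directly behind and above the previous step with no overlap.


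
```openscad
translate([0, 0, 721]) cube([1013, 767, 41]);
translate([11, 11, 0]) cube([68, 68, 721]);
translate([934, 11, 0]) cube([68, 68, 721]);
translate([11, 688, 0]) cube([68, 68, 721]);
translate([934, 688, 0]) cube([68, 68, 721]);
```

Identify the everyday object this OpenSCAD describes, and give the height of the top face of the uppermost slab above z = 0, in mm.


A table. The table height is 762 mm.

A 1013×767×41 slab sits at z = 721 on four 68 mm square posts — a table. The top surface is at 721 + 41 = 762 mm.


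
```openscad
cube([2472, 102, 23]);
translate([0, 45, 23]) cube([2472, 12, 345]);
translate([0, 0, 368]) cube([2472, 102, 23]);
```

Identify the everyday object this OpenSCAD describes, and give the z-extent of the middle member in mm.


An I-beam. The web height is 345 mm.

Two wide flanges with a thin centred web — an I-beam. Overall 391 mm minus two 23 mm flanges gives a web of 391 − 2·23 = 345 mm.


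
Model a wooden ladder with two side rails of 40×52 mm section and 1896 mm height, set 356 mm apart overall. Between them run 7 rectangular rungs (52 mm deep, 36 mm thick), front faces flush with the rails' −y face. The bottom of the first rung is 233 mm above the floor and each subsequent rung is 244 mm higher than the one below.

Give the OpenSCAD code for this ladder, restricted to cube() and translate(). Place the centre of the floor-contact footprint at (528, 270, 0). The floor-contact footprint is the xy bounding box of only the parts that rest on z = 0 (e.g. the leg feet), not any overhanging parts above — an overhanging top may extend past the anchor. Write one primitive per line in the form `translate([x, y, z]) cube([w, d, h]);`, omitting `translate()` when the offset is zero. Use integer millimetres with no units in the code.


translate([350, 244, 0]) cube([40, 52, 1896]);
translate([666, 244, 0]) cube([40, 52, 1896]);
translate([390, 244, 233]) cube([276, 52, 36]);
translate([390, 244, 477]) cube([276, 52, 36]);
translate([390, 244, 721]) cube([276, 52, 36]);
translate([390, 244, 965]) cube([276, 52, 36]);
translate([390, 244, 1209]) cube([276, 52, 36]);
translate([390, 244, 1453]) cube([276, 52, 36]);
translate([390, 244, 1697]) cube([276, 52, 36]);


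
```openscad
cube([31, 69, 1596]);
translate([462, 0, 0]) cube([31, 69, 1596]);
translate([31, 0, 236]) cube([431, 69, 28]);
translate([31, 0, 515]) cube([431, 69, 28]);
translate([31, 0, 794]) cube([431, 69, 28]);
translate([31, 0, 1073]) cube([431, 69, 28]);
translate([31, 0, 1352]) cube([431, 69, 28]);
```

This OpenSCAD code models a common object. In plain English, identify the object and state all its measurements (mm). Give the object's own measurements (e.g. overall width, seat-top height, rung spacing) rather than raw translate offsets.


A straight ladder. Two 31×69 mm vertical rails, 1596 mm tall, stand 493 mm apart (outside-to-outside) with their front faces coplanar on the −y side. 5 rungs, each 69 mm deep and 28 mm tall, span between the inner faces of the rails, front faces flush with the rails. The lowest rung's underside is at z = 236 mm and rungs are spaced 279 mm apart (underside to underside).


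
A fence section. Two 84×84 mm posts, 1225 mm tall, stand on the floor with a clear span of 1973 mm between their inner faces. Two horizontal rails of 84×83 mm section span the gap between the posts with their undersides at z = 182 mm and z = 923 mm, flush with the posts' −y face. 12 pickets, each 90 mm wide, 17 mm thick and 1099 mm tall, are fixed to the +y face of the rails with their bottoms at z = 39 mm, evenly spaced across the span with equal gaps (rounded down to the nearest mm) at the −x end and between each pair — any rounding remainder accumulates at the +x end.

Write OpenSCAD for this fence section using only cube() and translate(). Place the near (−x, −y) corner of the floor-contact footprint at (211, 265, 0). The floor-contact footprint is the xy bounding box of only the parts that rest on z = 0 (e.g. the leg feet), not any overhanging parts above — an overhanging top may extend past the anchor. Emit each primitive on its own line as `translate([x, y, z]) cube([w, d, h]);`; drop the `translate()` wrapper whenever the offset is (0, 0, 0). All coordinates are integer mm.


translate([211, 265, 0]) cube([84, 84, 1225]);
translate([2268, 265, 0]) cube([84, 84, 1225]);
translate([295, 265, 182]) cube([1973, 84, 83]);
translate([295, 265, 923]) cube([1973, 84, 83]);
translate([363, 349, 39]) cube([90, 17, 1099]);
translate([521, 349, 39]) cube([90, 17, 1099]);
translate([679, 349, 39]) cube([90, 17, 1099]);
translate([837, 349, 39]) cube([90, 17, 1099]);
translate([995, 349, 39]) cube([90, 17, 1099]);
translate([1153, 349, 39]) cube([90, 17, 1099]);
translate([1311, 349, 39]) cube([90, 17, 1099]);
translate([1469, 349, 39]) cube([90, 17, 1099]);
translate([1627, 349, 39]) cube([90, 17, 1099]);
translate([1785, 349, 39]) cube([90, 17, 1099]);
translate([1943, 349, 39]) cube([90, 17, 1099]);
translate([2101, 349, 39]) cube([90, 17, 1099]);


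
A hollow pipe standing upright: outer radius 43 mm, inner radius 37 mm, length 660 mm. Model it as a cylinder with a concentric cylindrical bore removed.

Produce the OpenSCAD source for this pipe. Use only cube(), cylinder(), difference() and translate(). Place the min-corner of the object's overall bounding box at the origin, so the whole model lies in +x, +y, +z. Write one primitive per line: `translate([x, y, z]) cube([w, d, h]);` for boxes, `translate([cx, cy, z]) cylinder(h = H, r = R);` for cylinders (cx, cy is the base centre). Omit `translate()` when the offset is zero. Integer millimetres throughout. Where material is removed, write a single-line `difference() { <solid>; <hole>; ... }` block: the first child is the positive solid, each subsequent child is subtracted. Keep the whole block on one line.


difference() { translate([43, 43, 0]) cylinder(h = 660, r = 43); translate([43, 43, 0]) cylinder(h = 660, r = 37); }


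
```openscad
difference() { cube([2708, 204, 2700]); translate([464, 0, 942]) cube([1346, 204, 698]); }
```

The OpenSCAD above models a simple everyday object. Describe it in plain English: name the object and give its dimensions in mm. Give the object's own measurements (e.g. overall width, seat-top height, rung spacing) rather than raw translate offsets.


A wall 2708 mm long (x), 204 mm thick (y), 2700 mm tall, with a rectangular window opening cut through it. The opening is 1346 mm wide and 698 mm tall; its sill is at z = 942 mm and its near (−x) edge is 464 mm from the wall's −x end. The opening passes through the full wall thickness.


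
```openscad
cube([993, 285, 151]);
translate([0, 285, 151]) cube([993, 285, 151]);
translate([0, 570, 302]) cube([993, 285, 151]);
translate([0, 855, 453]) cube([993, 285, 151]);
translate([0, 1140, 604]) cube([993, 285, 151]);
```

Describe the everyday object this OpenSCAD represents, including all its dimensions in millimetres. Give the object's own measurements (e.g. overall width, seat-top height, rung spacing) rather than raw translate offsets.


A straight staircase of 5 solid steps. Each step is 993 mm wide (x), 285 mm deep (y, the going) and 151 mm tall (the rise). The first step rests on the floor; each subsequent step sits one going further in +y and one rise higher in +z, directly behind and above the previous step with no overlap.


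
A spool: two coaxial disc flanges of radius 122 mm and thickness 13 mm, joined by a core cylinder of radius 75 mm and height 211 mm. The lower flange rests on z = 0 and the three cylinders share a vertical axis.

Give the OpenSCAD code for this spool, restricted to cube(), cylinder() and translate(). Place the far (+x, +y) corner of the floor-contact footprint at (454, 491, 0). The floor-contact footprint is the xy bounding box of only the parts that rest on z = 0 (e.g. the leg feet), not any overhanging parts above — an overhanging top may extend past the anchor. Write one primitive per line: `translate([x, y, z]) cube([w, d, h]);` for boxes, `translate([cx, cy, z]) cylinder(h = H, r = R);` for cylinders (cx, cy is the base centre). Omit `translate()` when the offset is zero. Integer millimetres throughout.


translate([332, 369, 0]) cylinder(h = 13, r = 122);
translate([332, 369, 13]) cylinder(h = 211, r = 75);
translate([332, 369, 224]) cylinder(h = 13, r = 122);


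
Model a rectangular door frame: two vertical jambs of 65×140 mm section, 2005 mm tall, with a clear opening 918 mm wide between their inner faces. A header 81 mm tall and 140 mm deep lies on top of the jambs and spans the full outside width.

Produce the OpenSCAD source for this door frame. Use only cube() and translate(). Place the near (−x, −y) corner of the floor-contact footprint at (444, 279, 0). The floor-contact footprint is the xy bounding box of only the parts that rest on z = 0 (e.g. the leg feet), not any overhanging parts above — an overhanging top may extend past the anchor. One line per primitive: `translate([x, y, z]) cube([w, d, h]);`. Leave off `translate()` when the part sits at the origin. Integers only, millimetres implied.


translate([444, 279, 0]) cube([65, 140, 2005]);
translate([1427, 279, 0]) cube([65, 140, 2005]);
translate([444, 279, 2005]) cube([1048, 140, 81]);


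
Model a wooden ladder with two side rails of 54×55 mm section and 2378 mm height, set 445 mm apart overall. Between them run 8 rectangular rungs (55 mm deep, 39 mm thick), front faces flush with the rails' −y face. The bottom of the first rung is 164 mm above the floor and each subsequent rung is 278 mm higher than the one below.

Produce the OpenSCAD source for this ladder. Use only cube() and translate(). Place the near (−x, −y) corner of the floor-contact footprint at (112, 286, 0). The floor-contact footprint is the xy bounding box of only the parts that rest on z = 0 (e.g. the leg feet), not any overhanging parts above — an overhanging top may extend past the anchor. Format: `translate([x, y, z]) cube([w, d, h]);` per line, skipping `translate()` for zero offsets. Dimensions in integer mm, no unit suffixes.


// rung span = 445 - 2*54 = 337
// rung[k] z = 164 + k*278
translate([112, 286, 0]) cube([54, 55, 2378]);
translate([503, 286, 0]) cube([54, 55, 2378]);
translate([166, 286, 164]) cube([337, 55, 39]);
translate([166, 286, 442]) cube([337, 55, 39]);
translate([166, 286, 720]) cube([337, 55, 39]);
translate([166, 286, 998]) cube([337, 55, 39]);
translate([166, 286, 1276]) cube([337, 55, 39]);
translate([166, 286, 1554]) cube([337, 55, 39]);
translate([166, 286, 1832]) cube([337, 55, 39]);
translate([166, 286, 2110]) cube([337, 55, 39]);


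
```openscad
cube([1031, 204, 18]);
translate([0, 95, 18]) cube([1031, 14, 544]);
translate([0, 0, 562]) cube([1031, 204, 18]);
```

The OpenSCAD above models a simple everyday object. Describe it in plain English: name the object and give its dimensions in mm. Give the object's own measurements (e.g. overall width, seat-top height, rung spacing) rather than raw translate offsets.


An I-beam lying along x, 1031 mm long. Overall section height 580 mm. Two flanges 204 mm wide (y) and 18 mm thick, one on the floor and one at the top; a web 14 mm thick runs between them, centred on the flange width.


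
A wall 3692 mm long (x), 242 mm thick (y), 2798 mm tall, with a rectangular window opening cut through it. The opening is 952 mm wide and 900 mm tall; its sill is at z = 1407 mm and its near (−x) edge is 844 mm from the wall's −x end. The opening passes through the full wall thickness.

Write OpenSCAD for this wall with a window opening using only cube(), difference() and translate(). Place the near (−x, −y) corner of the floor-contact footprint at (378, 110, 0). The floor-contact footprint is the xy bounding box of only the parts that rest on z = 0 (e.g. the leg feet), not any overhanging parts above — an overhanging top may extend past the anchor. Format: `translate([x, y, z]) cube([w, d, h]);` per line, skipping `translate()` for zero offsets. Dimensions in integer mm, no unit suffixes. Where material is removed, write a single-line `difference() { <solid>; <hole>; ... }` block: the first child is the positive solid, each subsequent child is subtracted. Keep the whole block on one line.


difference() { translate([378, 110, 0]) cube([3692, 242, 2798]); translate([1222, 110, 1407]) cube([952, 242, 900]); }


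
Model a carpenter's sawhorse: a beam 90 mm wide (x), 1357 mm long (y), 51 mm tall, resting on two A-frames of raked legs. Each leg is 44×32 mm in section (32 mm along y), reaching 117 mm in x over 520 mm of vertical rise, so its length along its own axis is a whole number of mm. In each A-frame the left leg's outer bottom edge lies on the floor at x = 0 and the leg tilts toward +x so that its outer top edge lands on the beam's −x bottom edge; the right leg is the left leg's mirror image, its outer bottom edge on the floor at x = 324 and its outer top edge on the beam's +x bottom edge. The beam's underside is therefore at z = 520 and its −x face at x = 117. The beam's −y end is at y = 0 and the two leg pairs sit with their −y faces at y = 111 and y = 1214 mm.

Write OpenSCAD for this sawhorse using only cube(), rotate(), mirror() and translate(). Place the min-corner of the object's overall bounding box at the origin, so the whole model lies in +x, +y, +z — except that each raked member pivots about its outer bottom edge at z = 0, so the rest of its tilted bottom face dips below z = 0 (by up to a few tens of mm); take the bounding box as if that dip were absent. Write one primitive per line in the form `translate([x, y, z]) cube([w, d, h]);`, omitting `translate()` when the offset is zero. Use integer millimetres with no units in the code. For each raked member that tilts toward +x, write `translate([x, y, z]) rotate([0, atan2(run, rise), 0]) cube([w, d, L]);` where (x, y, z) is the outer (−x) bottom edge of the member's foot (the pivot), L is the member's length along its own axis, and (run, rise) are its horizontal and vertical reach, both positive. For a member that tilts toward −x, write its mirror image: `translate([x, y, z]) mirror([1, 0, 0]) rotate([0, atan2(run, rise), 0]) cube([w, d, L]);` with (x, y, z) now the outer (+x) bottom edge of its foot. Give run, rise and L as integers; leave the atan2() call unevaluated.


translate([117, 0, 520]) cube([90, 1357, 51]);
translate([0, 111, 0]) rotate([0, atan2(117, 520), 0]) cube([44, 32, 533]);
translate([324, 111, 0]) mirror([1, 0, 0]) rotate([0, atan2(117, 520), 0]) cube([44, 32, 533]);
translate([0, 1214, 0]) rotate([0, atan2(117, 520), 0]) cube([44, 32, 533]);
translate([324, 1214, 0]) mirror([1, 0, 0]) rotate([0, atan2(117, 520), 0]) cube([44, 32, 533]);


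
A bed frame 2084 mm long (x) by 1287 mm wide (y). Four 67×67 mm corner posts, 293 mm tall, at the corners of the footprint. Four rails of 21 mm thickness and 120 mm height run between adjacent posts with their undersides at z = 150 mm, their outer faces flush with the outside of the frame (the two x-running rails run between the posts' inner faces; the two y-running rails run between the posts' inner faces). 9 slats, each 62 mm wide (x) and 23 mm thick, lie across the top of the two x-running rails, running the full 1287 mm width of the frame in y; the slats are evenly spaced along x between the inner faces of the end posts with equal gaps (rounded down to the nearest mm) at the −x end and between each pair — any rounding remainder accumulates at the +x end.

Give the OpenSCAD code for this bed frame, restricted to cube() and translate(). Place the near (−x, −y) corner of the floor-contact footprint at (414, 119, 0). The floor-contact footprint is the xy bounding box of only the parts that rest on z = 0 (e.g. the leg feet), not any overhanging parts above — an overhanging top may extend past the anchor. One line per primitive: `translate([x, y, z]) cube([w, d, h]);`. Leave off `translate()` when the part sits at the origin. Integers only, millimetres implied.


translate([414, 119, 0]) cube([67, 67, 293]);
translate([414, 1339, 0]) cube([67, 67, 293]);
translate([2431, 119, 0]) cube([67, 67, 293]);
translate([2431, 1339, 0]) cube([67, 67, 293]);
translate([481, 119, 150]) cube([1950, 21, 120]);
translate([481, 1385, 150]) cube([1950, 21, 120]);
translate([414, 186, 150]) cube([21, 1153, 120]);
translate([2477, 186, 150]) cube([21, 1153, 120]);
translate([620, 119, 270]) cube([62, 1287, 23]);
translate([821, 119, 270]) cube([62, 1287, 23]);
translate([1022, 119, 270]) cube([62, 1287, 23]);
translate([1223, 119, 270]) cube([62, 1287, 23]);
translate([1424, 119, 270]) cube([62, 1287, 23]);
translate([1625, 119, 270]) cube([62, 1287, 23]);
translate([1826, 119, 270]) cube([62, 1287, 23]);
translate([2027, 119, 270]) cube([62, 1287, 23]);
translate([2228, 119, 270]) cube([62, 1287, 23]);


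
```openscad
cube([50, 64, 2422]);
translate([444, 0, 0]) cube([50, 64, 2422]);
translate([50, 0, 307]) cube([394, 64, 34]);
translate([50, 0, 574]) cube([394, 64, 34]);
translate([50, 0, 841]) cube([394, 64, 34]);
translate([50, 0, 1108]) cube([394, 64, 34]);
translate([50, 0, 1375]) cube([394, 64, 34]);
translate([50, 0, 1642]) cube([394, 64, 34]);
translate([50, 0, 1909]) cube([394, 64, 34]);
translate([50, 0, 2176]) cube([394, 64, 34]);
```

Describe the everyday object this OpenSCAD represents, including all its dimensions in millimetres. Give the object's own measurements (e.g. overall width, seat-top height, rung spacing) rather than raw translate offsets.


A straight ladder. Two 50×64 mm vertical rails, 2422 mm tall, stand 494 mm apart (outside-to-outside) with their front faces coplanar on the −y side. 8 rungs, each 64 mm deep and 34 mm tall, span between the inner faces of the rails, front faces flush with the rails. The lowest rung's underside is at z = 307 mm and rungs are spaced 267 mm apart (underside to underside).


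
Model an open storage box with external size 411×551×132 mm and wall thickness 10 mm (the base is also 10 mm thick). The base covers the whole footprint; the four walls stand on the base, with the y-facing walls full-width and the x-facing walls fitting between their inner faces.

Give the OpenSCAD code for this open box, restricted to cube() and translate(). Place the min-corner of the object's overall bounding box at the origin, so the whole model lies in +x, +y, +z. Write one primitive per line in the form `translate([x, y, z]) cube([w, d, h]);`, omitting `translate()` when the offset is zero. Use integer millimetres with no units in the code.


cube([411, 551, 10]);
translate([0, 0, 10]) cube([411, 10, 122]);
translate([0, 541, 10]) cube([411, 10, 122]);
translate([0, 10, 10]) cube([10, 531, 122]);
translate([401, 10, 10]) cube([10, 531, 122]);


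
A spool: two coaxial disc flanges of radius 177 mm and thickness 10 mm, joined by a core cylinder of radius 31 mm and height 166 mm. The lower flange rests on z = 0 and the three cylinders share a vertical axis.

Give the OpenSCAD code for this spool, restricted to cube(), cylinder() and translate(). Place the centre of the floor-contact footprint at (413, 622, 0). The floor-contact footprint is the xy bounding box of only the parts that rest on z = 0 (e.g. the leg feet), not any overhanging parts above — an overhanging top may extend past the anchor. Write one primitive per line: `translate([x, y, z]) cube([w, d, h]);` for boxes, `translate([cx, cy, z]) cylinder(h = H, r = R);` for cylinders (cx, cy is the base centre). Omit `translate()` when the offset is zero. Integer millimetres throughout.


translate([413, 622, 0]) cylinder(h = 10, r = 177);
translate([413, 622, 10]) cylinder(h = 166, r = 31);
translate([413, 622, 176]) cylinder(h = 10, r = 177);


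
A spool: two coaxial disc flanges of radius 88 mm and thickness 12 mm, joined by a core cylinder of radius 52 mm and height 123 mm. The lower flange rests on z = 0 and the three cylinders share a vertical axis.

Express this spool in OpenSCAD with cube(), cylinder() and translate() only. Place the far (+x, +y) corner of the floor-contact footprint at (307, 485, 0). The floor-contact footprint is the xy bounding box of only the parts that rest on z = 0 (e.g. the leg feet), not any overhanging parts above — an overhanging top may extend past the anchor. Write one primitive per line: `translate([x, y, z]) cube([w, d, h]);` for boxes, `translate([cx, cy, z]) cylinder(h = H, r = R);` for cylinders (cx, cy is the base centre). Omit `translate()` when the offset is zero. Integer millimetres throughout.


translate([219, 397, 0]) cylinder(h = 12, r = 88);
translate([219, 397, 12]) cylinder(h = 123, r = 52);
translate([219, 397, 135]) cylinder(h = 12, r = 88);


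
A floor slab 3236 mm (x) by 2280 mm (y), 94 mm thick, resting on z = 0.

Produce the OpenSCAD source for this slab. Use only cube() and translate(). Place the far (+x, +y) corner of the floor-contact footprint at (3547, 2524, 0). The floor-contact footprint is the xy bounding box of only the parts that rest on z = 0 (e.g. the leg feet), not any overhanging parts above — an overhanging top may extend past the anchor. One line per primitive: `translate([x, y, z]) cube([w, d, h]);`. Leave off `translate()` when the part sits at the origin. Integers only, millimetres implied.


translate([311, 244, 0]) cube([3236, 2280, 94]);


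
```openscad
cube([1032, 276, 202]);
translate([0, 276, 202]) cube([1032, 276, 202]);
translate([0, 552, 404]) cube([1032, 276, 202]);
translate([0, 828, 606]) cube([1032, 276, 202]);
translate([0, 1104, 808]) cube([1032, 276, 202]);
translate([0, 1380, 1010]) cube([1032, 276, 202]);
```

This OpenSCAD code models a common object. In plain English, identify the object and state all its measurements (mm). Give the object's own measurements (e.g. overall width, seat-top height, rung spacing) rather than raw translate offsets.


A straight staircase of 6 solid steps. Each step is 1032 mm wide (x), 276 mm deep (y, the going) and 202 mm tall (the rise). The first step rests on the floor; each subsequent step sits one going further in +y and one rise higher in +z, directly behind and above the previous step with no overlap.


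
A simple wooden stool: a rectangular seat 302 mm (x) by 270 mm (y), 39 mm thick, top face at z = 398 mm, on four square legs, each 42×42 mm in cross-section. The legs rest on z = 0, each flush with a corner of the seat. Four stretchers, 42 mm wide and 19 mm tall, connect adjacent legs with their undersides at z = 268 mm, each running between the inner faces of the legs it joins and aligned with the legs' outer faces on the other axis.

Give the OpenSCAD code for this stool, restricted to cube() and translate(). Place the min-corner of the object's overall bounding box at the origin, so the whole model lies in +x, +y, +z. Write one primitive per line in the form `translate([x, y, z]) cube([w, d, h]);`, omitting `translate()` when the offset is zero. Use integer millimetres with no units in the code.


translate([0, 0, 359]) cube([302, 270, 39]);
cube([42, 42, 359]);
translate([260, 0, 0]) cube([42, 42, 359]);
translate([0, 228, 0]) cube([42, 42, 359]);
translate([260, 228, 0]) cube([42, 42, 359]);
translate([42, 0, 268]) cube([218, 42, 19]);
translate([42, 228, 268]) cube([218, 42, 19]);
translate([0, 42, 268]) cube([42, 186, 19]);
translate([260, 42, 268]) cube([42, 186, 19]);


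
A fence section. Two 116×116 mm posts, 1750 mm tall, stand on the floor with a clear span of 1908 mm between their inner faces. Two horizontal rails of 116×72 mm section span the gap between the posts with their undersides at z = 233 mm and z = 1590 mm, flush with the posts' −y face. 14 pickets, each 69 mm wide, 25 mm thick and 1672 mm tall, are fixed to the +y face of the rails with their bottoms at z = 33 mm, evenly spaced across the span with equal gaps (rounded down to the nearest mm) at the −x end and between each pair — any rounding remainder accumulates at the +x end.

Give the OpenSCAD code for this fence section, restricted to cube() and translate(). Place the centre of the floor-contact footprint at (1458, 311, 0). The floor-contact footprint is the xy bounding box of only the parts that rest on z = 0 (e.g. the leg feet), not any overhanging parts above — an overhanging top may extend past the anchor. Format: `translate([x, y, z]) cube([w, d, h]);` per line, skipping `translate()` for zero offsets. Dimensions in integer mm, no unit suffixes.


translate([388, 253, 0]) cube([116, 116, 1750]);
translate([2412, 253, 0]) cube([116, 116, 1750]);
translate([504, 253, 233]) cube([1908, 116, 72]);
translate([504, 253, 1590]) cube([1908, 116, 72]);
translate([566, 369, 33]) cube([69, 25, 1672]);
translate([697, 369, 33]) cube([69, 25, 1672]);
translate([828, 369, 33]) cube([69, 25, 1672]);
translate([959, 369, 33]) cube([69, 25, 1672]);
translate([1090, 369, 33]) cube([69, 25, 1672]);
translate([1221, 369, 33]) cube([69, 25, 1672]);
translate([1352, 369, 33]) cube([69, 25, 1672]);
translate([1483, 369, 33]) cube([69, 25, 1672]);
translate([1614, 369, 33]) cube([69, 25, 1672]);
translate([1745, 369, 33]) cube([69, 25, 1672]);
translate([1876, 369, 33]) cube([69, 25, 1672]);
translate([2007, 369, 33]) cube([69, 25, 1672]);
translate([2138, 369, 33]) cube([69, 25, 1672]);
translate([2269, 369, 33]) cube([69, 25, 1672]);
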